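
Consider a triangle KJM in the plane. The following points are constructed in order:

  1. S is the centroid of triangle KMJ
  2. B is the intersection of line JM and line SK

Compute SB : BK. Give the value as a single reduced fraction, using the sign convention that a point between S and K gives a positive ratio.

SB:BK = -1/3

Choose coordinates K = (0, 0), J = (1, 0), M = (0, 1).
1. S is the centroid of triangle KMJ ⇒ S = (1/3, 1/3)
2. B is the intersection of line JM and line SK ⇒ B = (1/2, 1/2)
B = S + t·(K−S) with t = -1/2, so SB:BK = t:(1−t) = -1/2:3/2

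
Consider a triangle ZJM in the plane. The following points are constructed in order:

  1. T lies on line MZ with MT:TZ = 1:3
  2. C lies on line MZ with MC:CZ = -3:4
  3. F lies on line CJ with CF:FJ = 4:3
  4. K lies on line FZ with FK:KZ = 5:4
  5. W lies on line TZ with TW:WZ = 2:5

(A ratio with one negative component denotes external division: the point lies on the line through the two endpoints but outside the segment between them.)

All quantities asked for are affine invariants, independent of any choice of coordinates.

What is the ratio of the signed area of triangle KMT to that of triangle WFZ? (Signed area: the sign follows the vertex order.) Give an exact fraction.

Work in coordinates with Z = (0, 0), J = (1, 0), M = (0, 1).
1. T lies on line MZ with MT:TZ = 1:3 ⇒ T = (0, 3/4)
2. C lies on line MZ with MC:CZ = -3:4 ⇒ C = (0, 4)
3. F lies on line CJ with CF:FJ = 4:3 ⇒ F = (4/7, 12/7)
4. K lies on line FZ with FK:KZ = 5:4 ⇒ K = (16/63, 16/21)
5. W lies on line TZ with TW:WZ = 2:5 ⇒ W = (0, 15/28)
2·[KMT] = 4/63, 2·[WFZ] = -15/49
[KMT]:[WFZ] = 4/63:-15/49 = -28/135

[KMT]:[WFZ] = -28/135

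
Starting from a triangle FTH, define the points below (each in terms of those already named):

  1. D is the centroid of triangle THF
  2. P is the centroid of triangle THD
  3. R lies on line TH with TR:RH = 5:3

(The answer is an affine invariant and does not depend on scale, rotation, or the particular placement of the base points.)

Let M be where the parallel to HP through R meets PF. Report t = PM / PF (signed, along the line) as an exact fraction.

Assign F = (0, 0), T = (1, 0), H = (0, 1) — the answer is frame-independent, so this choice is without loss of generality.
1. D is the centroid of triangle THF ⇒ D = (1/3, 1/3)
2. P is the centroid of triangle THD ⇒ P = (4/9, 4/9)
3. R lies on line TH with TR:RH = 5:3 ⇒ R = (3/8, 5/8)
through R parallel to HP: direction (4/9, -5/9); meets PF at M = (35/72, 35/72)
M = P + t·(F−P) with t = -3/32

t = -3/32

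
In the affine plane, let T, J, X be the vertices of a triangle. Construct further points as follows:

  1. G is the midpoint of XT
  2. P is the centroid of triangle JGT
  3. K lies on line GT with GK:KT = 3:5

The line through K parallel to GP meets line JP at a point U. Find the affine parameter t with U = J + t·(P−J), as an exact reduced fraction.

Work in coordinates with T = (0, 0), J = (1, 0), X = (0, 1).
1. G is the midpoint of XT ⇒ G = (0, 1/2)
2. P is the centroid of triangle JGT ⇒ P = (1/3, 1/6)
3. K lies on line GT with GK:KT = 3:5 ⇒ K = (0, 5/16)
through K parallel to GP: direction (1/3, -1/3); meets JP at U = (1/12, 11/48)
U = J + t·(P−J) with t = 11/8

t = 11/8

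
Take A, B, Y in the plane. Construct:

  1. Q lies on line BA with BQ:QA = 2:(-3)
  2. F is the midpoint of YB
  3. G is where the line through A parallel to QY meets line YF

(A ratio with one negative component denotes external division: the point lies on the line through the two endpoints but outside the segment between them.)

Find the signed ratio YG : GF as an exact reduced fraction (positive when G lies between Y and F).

YG:GF = -3/2

Assign A = (0, 0), B = (1, 0), Y = (0, 1) — the answer is frame-independent, so this choice is without loss of generality.
1. Q lies on line BA with BQ:QA = 2:(-3) ⇒ Q = (3, 0)
2. F is the midpoint of YB ⇒ F = (1/2, 1/2)
3. G is where the line through A parallel to QY meets line YF ⇒ G = (3/2, -1/2)
G = Y + t·(F−Y) with t = 3, so YG:GF = t:(1−t) = 3:-2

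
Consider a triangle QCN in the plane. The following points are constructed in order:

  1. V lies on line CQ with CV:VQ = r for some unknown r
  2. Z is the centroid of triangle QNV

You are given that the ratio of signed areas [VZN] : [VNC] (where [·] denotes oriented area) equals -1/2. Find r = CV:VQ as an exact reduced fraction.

r = -2/3

Choose coordinates Q = (0, 0), C = (1, 0), N = (0, 1).
1. With CV:VQ = r, write λ = r/(r+1) so V = C + λ·(Q−C); V is affine-linear in λ
2. Z is the centroid of triangle QNV ⇒ Z is an affine combination of earlier points and hence also affine-linear in λ
Every point depending on V is an affine combination of V and λ-independent points, so each such coordinate is linear in λ; the λ² term in each signed area is a multiple of (Q−C)×(Q−C) = 0, so 2·[VZN] and 2·[VNC] are each linear in λ. Evaluating at λ=0 and λ=1:
  2·[VZN] = 1/3·λ − 1/3,   2·[VNC] = −λ
So [VZN]:[VNC] = (1/3·λ − 1/3) / (−λ). Setting this equal to -1/2:
  1/3·λ − 1/3 = -1/2·(−λ)  ⇒  λ = -2
Then r = λ/(1−λ) = (-2)/(3) = -2/3. Check: with r = -2/3, V = (3, 0) and [VZN]:[VNC] = -1/2 as required.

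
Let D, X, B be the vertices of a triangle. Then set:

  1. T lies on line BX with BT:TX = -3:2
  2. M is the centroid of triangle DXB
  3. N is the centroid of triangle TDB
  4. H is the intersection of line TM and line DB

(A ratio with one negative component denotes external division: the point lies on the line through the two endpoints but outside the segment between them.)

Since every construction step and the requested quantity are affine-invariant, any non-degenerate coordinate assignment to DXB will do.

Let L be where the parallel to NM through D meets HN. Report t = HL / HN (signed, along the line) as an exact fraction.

Assign D = (0, 0), X = (1, 0), B = (0, 1) — the answer is frame-independent, so this choice is without loss of generality.
1. T lies on line BX with BT:TX = -3:2 ⇒ T = (3, -2)
2. M is the centroid of triangle DXB ⇒ M = (1/3, 1/3)
3. N is the centroid of triangle TDB ⇒ N = (1, -1/3)
4. H is the intersection of line TM and line DB ⇒ H = (0, 5/8)
through D parallel to NM: direction (-2/3, 2/3); meets HN at L = (-15, 15)
L = H + t·(N−H) with t = -15

t = -15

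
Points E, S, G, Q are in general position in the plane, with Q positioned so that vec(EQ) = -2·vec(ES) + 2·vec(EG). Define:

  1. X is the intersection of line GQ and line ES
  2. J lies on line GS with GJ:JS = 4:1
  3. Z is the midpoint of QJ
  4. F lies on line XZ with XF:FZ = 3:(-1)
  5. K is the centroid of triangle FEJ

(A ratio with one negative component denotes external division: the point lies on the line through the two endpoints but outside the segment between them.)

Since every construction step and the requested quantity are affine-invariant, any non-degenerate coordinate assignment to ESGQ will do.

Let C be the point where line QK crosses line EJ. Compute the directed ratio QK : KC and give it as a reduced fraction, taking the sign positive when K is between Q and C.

QK:KC = 43/17

Choose coordinates E = (0, 0), S = (1, 0), G = (0, 1), Q = (-2, 2).
1. X is the intersection of line GQ and line ES ⇒ X = (2, 0)
2. J lies on line GS with GJ:JS = 4:1 ⇒ J = (4/5, 1/5)
3. Z is the midpoint of QJ ⇒ Z = (-3/5, 11/10)
4. F lies on line XZ with XF:FZ = 3:(-1) ⇒ F = (-19/10, 33/20)
5. K is the centroid of triangle FEJ ⇒ K = (-11/30, 37/60)
line QK meets EJ at C = (12/43, 3/43)
K = Q + t·(C−Q) with t = 43/60, so QK:KC = 43/60:17/60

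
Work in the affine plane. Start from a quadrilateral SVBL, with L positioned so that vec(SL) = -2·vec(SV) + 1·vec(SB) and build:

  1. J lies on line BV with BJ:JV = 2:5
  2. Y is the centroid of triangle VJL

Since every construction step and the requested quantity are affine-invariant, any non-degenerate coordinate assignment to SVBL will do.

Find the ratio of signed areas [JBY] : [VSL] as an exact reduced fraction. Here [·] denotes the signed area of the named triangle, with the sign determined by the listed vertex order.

Choose coordinates S = (0, 0), V = (1, 0), B = (0, 1), L = (-2, 1).
1. J lies on line BV with BJ:JV = 2:5 ⇒ J = (2/7, 5/7)
2. Y is the centroid of triangle VJL ⇒ Y = (-5/21, 4/7)
2·[JBY] = 4/21, 2·[VSL] = -1
[JBY]:[VSL] = 4/21:-1 = -4/21

[JBY]:[VSL] = -4/21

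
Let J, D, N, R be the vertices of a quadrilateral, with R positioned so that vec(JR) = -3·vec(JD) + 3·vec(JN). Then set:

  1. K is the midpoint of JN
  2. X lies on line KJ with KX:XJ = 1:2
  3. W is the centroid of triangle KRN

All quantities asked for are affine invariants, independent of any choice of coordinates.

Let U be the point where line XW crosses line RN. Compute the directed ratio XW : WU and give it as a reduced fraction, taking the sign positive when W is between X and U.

Work in coordinates with J = (0, 0), D = (1, 0), N = (0, 1), R = (-3, 3).
1. K is the midpoint of JN ⇒ K = (0, 1/2)
2. X lies on line KJ with KX:XJ = 1:2 ⇒ X = (0, 1/3)
3. W is the centroid of triangle KRN ⇒ W = (-1, 3/2)
line XW meets RN at U = (-4/3, 17/9)
W = X + t·(U−X) with t = 3/4, so XW:WU = 3/4:1/4

XW:WU = 3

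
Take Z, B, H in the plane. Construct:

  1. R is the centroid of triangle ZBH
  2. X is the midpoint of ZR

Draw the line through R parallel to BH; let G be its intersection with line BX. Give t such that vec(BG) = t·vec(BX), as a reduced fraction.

Set Z = (0, 0), B = (1, 0), H = (0, 1); any affine frame gives the same invariant.
1. R is the centroid of triangle ZBH ⇒ R = (1/3, 1/3)
2. X is the midpoint of ZR ⇒ X = (1/6, 1/6)
through R parallel to BH: direction (-1, 1); meets BX at G = (7/12, 1/12)
G = B + t·(X−B) with t = 1/2

t = 1/2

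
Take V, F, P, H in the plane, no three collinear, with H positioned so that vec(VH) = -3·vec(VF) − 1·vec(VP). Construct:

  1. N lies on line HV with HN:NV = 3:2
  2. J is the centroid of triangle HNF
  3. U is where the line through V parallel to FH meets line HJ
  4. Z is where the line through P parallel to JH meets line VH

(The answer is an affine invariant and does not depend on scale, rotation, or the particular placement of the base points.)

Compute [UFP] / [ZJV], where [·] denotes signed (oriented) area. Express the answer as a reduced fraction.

Work in coordinates with V = (0, 0), F = (1, 0), P = (0, 1), H = (-3, -1).
1. N lies on line HV with HN:NV = 3:2 ⇒ N = (-6/5, -2/5)
2. J is the centroid of triangle HNF ⇒ J = (-16/15, -7/15)
3. U is where the line through V parallel to FH meets line HJ ⇒ U = (20/3, 5/3)
4. Z is where the line through P parallel to JH meets line VH ⇒ Z = (87/5, 29/5)
2·[UFP] = -22/3, 2·[ZJV] = -29/15
[UFP]:[ZJV] = -22/3:-29/15 = 110/29

[UFP]:[ZJV] = 110/29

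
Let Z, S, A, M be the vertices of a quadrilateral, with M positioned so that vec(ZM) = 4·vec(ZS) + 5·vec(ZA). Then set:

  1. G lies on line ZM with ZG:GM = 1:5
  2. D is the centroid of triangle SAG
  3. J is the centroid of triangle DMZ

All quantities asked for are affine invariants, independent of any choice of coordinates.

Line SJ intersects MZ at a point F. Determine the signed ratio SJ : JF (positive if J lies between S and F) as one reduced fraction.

SJ:JF = 44

Assign Z = (0, 0), S = (1, 0), A = (0, 1), M = (4, 5) — the answer is frame-independent, so this choice is without loss of generality.
1. G lies on line ZM with ZG:GM = 1:5 ⇒ G = (2/3, 5/6)
2. D is the centroid of triangle SAG ⇒ D = (5/9, 11/18)
3. J is the centroid of triangle DMZ ⇒ J = (41/27, 101/54)
line SJ meets MZ at F = (101/66, 505/264)
J = S + t·(F−S) with t = 44/45, so SJ:JF = 44/45:1/45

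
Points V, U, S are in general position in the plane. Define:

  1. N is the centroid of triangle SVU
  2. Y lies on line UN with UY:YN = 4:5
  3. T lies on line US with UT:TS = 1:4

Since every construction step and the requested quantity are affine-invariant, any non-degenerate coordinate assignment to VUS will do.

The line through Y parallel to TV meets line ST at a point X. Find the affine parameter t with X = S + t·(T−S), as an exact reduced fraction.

t = 37/36

Assign V = (0, 0), U = (1, 0), S = (0, 1) — the answer is frame-independent, so this choice is without loss of generality.
1. N is the centroid of triangle SVU ⇒ N = (1/3, 1/3)
2. Y lies on line UN with UY:YN = 4:5 ⇒ Y = (19/27, 4/27)
3. T lies on line US with UT:TS = 1:4 ⇒ T = (4/5, 1/5)
through Y parallel to TV: direction (-4/5, -1/5); meets ST at X = (37/45, 8/45)
X = S + t·(T−S) with t = 37/36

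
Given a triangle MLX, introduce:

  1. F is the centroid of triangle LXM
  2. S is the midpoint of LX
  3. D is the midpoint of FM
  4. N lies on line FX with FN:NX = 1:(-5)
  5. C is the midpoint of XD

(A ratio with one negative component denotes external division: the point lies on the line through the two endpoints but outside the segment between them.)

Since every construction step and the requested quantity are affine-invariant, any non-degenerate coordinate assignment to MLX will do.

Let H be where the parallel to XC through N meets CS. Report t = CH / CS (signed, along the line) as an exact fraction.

t = 5/8

Set M = (0, 0), L = (1, 0), X = (0, 1); any affine frame gives the same invariant.
1. F is the centroid of triangle LXM ⇒ F = (1/3, 1/3)
2. S is the midpoint of LX ⇒ S = (1/2, 1/2)
3. D is the midpoint of FM ⇒ D = (1/6, 1/6)
4. N lies on line FX with FN:NX = 1:(-5) ⇒ N = (5/12, 1/6)
5. C is the midpoint of XD ⇒ C = (1/12, 7/12)
through N parallel to XC: direction (1/12, -5/12); meets CS at H = (11/32, 17/32)
H = C + t·(S−C) with t = 5/8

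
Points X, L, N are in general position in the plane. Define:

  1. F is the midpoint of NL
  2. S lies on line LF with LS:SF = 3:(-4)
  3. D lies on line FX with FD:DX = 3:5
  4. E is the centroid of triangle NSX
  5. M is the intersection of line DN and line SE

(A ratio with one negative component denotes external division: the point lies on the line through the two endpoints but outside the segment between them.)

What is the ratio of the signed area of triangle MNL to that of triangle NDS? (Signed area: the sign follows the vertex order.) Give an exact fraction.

Assign X = (0, 0), L = (1, 0), N = (0, 1) — the answer is frame-independent, so this choice is without loss of generality.
1. F is the midpoint of NL ⇒ F = (1/2, 1/2)
2. S lies on line LF with LS:SF = 3:(-4) ⇒ S = (5/2, -3/2)
3. D lies on line FX with FD:DX = 3:5 ⇒ D = (5/16, 5/16)
4. E is the centroid of triangle NSX ⇒ E = (5/6, -1/6)
5. M is the intersection of line DN and line SE ⇒ M = (5/14, 3/14)
2·[MNL] = -3/7, 2·[NDS] = 15/16
[MNL]:[NDS] = -3/7:15/16 = -16/35

[MNL]:[NDS] = -16/35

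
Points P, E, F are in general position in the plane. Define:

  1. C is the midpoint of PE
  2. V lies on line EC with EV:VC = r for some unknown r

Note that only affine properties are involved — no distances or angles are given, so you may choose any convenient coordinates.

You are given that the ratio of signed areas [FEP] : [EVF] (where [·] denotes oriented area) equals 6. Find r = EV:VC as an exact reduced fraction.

Assign P = (0, 0), E = (1, 0), F = (0, 1) — the answer is frame-independent, so this choice is without loss of generality.
1. C is the midpoint of PE ⇒ C = (1/2, 0)
2. With EV:VC = r, write λ = r/(r+1) so V = E + λ·(C−E); V is affine-linear in λ
Every point depending on V is an affine combination of V and λ-independent points, so each such coordinate is linear in λ; the λ² term in each signed area is a multiple of (C−E)×(C−E) = 0, so 2·[FEP] and 2·[EVF] are each linear in λ. Evaluating at λ=0 and λ=1:
  2·[FEP] = -1,   2·[EVF] = -1/2·λ
So [FEP]:[EVF] = (-1) / (-1/2·λ). Setting this equal to 6:
  -1 = 6·(-1/2·λ)  ⇒  λ = 1/3
Then r = λ/(1−λ) = (1/3)/(2/3) = 1/2. Check: with r = 1/2, V = (5/6, 0) and [FEP]:[EVF] = 6 as required.

r = 1/2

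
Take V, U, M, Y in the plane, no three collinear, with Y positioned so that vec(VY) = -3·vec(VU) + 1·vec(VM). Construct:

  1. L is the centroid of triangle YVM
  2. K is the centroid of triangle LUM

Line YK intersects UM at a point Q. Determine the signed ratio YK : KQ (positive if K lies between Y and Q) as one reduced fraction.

Choose coordinates V = (0, 0), U = (1, 0), M = (0, 1), Y = (-3, 1).
1. L is the centroid of triangle YVM ⇒ L = (-1, 2/3)
2. K is the centroid of triangle LUM ⇒ K = (0, 5/9)
line YK meets UM at Q = (12/23, 11/23)
K = Y + t·(Q−Y) with t = 23/27, so YK:KQ = 23/27:4/27

YK:KQ = 23/4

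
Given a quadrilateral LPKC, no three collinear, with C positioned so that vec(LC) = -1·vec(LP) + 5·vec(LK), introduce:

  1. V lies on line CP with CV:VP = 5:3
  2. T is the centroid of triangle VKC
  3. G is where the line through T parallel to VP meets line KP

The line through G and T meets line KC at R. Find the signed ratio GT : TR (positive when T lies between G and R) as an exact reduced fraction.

GT:TR = 11/5

Choose coordinates L = (0, 0), P = (1, 0), K = (0, 1), C = (-1, 5).
1. V lies on line CP with CV:VP = 5:3 ⇒ V = (1/4, 15/8)
2. T is the centroid of triangle VKC ⇒ T = (-1/4, 21/8)
3. G is where the line through T parallel to VP meets line KP ⇒ G = (2/3, 1/3)
line GT meets KC at R = (-2/3, 11/3)
T = G + t·(R−G) with t = 11/16, so GT:TR = 11/16:5/16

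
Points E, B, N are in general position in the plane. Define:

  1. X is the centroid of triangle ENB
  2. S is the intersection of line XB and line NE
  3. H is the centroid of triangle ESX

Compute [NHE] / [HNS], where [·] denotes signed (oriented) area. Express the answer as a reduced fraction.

[NHE]:[HNS] = -2

Assign E = (0, 0), B = (1, 0), N = (0, 1) — the answer is frame-independent, so this choice is without loss of generality.
1. X is the centroid of triangle ENB ⇒ X = (1/3, 1/3)
2. S is the intersection of line XB and line NE ⇒ S = (0, 1/2)
3. H is the centroid of triangle ESX ⇒ H = (1/9, 5/18)
2·[NHE] = -1/9, 2·[HNS] = 1/18
[NHE]:[HNS] = -1/9:1/18 = -2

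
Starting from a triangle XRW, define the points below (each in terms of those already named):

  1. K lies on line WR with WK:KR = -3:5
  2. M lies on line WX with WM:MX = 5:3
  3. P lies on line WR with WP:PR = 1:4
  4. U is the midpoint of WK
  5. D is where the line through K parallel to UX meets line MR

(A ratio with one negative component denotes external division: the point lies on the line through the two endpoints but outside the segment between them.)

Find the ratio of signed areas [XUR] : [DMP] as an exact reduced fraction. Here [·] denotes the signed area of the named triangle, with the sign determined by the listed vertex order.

[XUR]:[DMP] = -329/66

Assign X = (0, 0), R = (1, 0), W = (0, 1) — the answer is frame-independent, so this choice is without loss of generality.
1. K lies on line WR with WK:KR = -3:5 ⇒ K = (-3/2, 5/2)
2. M lies on line WX with WM:MX = 5:3 ⇒ M = (0, 3/8)
3. P lies on line WR with WP:PR = 1:4 ⇒ P = (1/5, 4/5)
4. U is the midpoint of WK ⇒ U = (-3/4, 7/4)
5. D is where the line through K parallel to UX meets line MR ⇒ D = (-33/47, 30/47)
2·[XUR] = -7/4, 2·[DMP] = 33/94
[XUR]:[DMP] = -7/4:33/94 = -329/66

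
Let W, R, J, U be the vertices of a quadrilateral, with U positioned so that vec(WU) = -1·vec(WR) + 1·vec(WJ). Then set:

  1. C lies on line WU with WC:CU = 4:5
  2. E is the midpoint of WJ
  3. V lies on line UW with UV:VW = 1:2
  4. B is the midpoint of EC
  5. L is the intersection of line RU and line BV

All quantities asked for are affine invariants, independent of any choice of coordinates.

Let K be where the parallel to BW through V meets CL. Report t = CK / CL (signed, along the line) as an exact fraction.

t = -1/17

Set W = (0, 0), R = (1, 0), J = (0, 1), U = (-1, 1); any affine frame gives the same invariant.
1. C lies on line WU with WC:CU = 4:5 ⇒ C = (-4/9, 4/9)
2. E is the midpoint of WJ ⇒ E = (0, 1/2)
3. V lies on line UW with UV:VW = 1:2 ⇒ V = (-2/3, 2/3)
4. B is the midpoint of EC ⇒ B = (-2/9, 17/36)
5. L is the intersection of line RU and line BV ⇒ L = (2, -1/2)
through V parallel to BW: direction (2/9, -17/36); meets CL at K = (-10/17, 1/2)
K = C + t·(L−C) with t = -1/17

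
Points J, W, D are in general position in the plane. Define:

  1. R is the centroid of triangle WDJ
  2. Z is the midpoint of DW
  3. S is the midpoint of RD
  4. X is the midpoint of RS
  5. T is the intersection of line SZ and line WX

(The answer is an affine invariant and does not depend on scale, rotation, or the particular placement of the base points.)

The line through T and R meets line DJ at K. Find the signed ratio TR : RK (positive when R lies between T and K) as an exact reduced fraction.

Set J = (0, 0), W = (1, 0), D = (0, 1); any affine frame gives the same invariant.
1. R is the centroid of triangle WDJ ⇒ R = (1/3, 1/3)
2. Z is the midpoint of DW ⇒ Z = (1/2, 1/2)
3. S is the midpoint of RD ⇒ S = (1/6, 2/3)
4. X is the midpoint of RS ⇒ X = (1/4, 1/2)
5. T is the intersection of line SZ and line WX ⇒ T = (-1/2, 1)
line TR meets DJ at K = (0, 3/5)
R = T + t·(K−T) with t = 5/3, so TR:RK = 5/3:-2/3

TR:RK = -5/2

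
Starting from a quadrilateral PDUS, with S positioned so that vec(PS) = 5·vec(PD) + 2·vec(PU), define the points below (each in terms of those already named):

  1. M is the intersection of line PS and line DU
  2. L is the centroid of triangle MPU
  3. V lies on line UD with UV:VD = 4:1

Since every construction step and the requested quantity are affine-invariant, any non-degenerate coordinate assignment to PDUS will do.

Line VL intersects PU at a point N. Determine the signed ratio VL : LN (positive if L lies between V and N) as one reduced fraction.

VL:LN = 59/25

Set P = (0, 0), D = (1, 0), U = (0, 1), S = (5, 2); any affine frame gives the same invariant.
1. M is the intersection of line PS and line DU ⇒ M = (5/7, 2/7)
2. L is the centroid of triangle MPU ⇒ L = (5/21, 3/7)
3. V lies on line UD with UV:VD = 4:1 ⇒ V = (4/5, 1/5)
line VL meets PU at N = (0, 31/59)
L = V + t·(N−V) with t = 59/84, so VL:LN = 59/84:25/84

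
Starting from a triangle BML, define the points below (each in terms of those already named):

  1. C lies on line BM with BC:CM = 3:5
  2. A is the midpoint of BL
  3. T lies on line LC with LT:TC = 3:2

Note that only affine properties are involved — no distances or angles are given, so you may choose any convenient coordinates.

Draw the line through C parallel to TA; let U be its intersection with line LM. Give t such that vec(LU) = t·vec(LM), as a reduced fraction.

t = 3/2

Assign B = (0, 0), M = (1, 0), L = (0, 1) — the answer is frame-independent, so this choice is without loss of generality.
1. C lies on line BM with BC:CM = 3:5 ⇒ C = (3/8, 0)
2. A is the midpoint of BL ⇒ A = (0, 1/2)
3. T lies on line LC with LT:TC = 3:2 ⇒ T = (9/40, 2/5)
through C parallel to TA: direction (-9/40, 1/10); meets LM at U = (3/2, -1/2)
U = L + t·(M−L) with t = 3/2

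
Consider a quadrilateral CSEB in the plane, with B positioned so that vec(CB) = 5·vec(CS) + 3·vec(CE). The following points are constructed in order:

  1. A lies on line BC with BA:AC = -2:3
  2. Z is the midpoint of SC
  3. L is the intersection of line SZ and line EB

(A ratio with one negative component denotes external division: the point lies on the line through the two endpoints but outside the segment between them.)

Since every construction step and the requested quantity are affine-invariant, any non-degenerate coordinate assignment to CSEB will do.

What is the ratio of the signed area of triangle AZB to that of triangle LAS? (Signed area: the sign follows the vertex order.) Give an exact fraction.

[AZB]:[LAS] = 2/21

Set C = (0, 0), S = (1, 0), E = (0, 1), B = (5, 3); any affine frame gives the same invariant.
1. A lies on line BC with BA:AC = -2:3 ⇒ A = (15, 9)
2. Z is the midpoint of SC ⇒ Z = (1/2, 0)
3. L is the intersection of line SZ and line EB ⇒ L = (-5/2, 0)
2·[AZB] = -3, 2·[LAS] = -63/2
[AZB]:[LAS] = -3:-63/2 = 2/21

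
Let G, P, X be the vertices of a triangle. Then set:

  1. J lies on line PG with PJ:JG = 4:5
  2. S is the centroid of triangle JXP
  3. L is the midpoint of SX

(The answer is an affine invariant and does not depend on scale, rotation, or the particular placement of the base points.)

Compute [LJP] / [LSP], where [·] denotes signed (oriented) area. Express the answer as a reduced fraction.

Set G = (0, 0), P = (1, 0), X = (0, 1); any affine frame gives the same invariant.
1. J lies on line PG with PJ:JG = 4:5 ⇒ J = (5/9, 0)
2. S is the centroid of triangle JXP ⇒ S = (14/27, 1/3)
3. L is the midpoint of SX ⇒ L = (7/27, 2/3)
2·[LJP] = 8/27, 2·[LSP] = 2/27
[LJP]:[LSP] = 8/27:2/27 = 4

[LJP]:[LSP] = 4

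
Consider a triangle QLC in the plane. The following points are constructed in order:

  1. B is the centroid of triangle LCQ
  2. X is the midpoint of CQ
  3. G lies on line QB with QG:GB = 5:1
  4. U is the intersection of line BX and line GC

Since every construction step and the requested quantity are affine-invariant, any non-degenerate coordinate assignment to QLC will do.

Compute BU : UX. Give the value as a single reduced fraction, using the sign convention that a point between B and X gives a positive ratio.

Work in coordinates with Q = (0, 0), L = (1, 0), C = (0, 1).
1. B is the centroid of triangle LCQ ⇒ B = (1/3, 1/3)
2. X is the midpoint of CQ ⇒ X = (0, 1/2)
3. G lies on line QB with QG:GB = 5:1 ⇒ G = (5/18, 5/18)
4. U is the intersection of line BX and line GC ⇒ U = (5/21, 8/21)
U = B + t·(X−B) with t = 2/7, so BU:UX = t:(1−t) = 2/7:5/7

BU:UX = 2/5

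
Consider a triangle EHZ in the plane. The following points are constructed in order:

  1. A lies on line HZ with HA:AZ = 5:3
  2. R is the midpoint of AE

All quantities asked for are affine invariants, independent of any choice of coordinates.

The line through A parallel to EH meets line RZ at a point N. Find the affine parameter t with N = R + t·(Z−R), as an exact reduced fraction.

Work in coordinates with E = (0, 0), H = (1, 0), Z = (0, 1).
1. A lies on line HZ with HA:AZ = 5:3 ⇒ A = (3/8, 5/8)
2. R is the midpoint of AE ⇒ R = (3/16, 5/16)
through A parallel to EH: direction (1, 0); meets RZ at N = (9/88, 5/8)
N = R + t·(Z−R) with t = 5/11

t = 5/11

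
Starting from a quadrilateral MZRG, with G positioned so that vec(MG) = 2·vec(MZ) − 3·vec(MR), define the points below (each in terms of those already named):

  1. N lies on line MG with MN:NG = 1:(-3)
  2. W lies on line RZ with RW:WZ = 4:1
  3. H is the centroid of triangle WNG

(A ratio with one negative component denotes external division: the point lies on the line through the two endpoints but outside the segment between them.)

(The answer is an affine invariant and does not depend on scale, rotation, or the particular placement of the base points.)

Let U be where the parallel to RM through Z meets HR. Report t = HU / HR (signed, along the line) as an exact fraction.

Choose coordinates M = (0, 0), Z = (1, 0), R = (0, 1), G = (2, -3).
1. N lies on line MG with MN:NG = 1:(-3) ⇒ N = (-1, 3/2)
2. W lies on line RZ with RW:WZ = 4:1 ⇒ W = (4/5, 1/5)
3. H is the centroid of triangle WNG ⇒ H = (3/5, -13/30)
through Z parallel to RM: direction (0, -1); meets HR at U = (1, -25/18)
U = H + t·(R−H) with t = -2/3

t = -2/3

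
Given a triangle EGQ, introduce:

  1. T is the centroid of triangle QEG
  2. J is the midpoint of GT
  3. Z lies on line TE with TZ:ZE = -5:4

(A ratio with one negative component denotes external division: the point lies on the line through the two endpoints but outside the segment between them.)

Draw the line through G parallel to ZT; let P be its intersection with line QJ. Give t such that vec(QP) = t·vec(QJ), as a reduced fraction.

t = 4/3

Work in coordinates with E = (0, 0), G = (1, 0), Q = (0, 1).
1. T is the centroid of triangle QEG ⇒ T = (1/3, 1/3)
2. J is the midpoint of GT ⇒ J = (2/3, 1/6)
3. Z lies on line TE with TZ:ZE = -5:4 ⇒ Z = (-4/3, -4/3)
through G parallel to ZT: direction (5/3, 5/3); meets QJ at P = (8/9, -1/9)
P = Q + t·(J−Q) with t = 4/3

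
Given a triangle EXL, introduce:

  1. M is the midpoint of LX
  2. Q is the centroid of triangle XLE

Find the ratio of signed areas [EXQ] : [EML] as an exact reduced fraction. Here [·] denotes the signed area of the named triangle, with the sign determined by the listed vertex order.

Work in coordinates with E = (0, 0), X = (1, 0), L = (0, 1).
1. M is the midpoint of LX ⇒ M = (1/2, 1/2)
2. Q is the centroid of triangle XLE ⇒ Q = (1/3, 1/3)
2·[EXQ] = 1/3, 2·[EML] = 1/2
[EXQ]:[EML] = 1/3:1/2 = 2/3

[EXQ]:[EML] = 2/3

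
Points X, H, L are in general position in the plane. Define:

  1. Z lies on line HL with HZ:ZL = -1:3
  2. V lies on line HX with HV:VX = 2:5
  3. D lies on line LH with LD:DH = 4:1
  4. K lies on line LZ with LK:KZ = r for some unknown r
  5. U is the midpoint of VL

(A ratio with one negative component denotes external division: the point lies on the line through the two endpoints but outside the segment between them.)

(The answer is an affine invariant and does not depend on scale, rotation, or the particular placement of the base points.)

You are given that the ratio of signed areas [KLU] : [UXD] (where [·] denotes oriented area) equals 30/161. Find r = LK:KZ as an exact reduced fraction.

Work in coordinates with X = (0, 0), H = (1, 0), L = (0, 1).
1. Z lies on line HL with HZ:ZL = -1:3 ⇒ Z = (3/2, -1/2)
2. V lies on line HX with HV:VX = 2:5 ⇒ V = (5/7, 0)
3. D lies on line LH with LD:DH = 4:1 ⇒ D = (4/5, 1/5)
4. With LK:KZ = r, write λ = r/(r+1) so K = L + λ·(Z−L); K is affine-linear in λ
5. U is the midpoint of VL ⇒ U = (5/14, 1/2)
Every point depending on K is an affine combination of K and λ-independent points, so each such coordinate is linear in λ; the λ² term in each signed area is a multiple of (Z−L)×(Z−L) = 0, so 2·[KLU] and 2·[UXD] are each linear in λ. Evaluating at λ=0 and λ=1:
  2·[KLU] = 3/14·λ,   2·[UXD] = 23/70
So [KLU]:[UXD] = (3/14·λ) / (23/70). Setting this equal to 30/161:
  3/14·λ = 30/161·(23/70)  ⇒  λ = 2/7
Then r = λ/(1−λ) = (2/7)/(5/7) = 2/5. Check: with r = 2/5, K = (3/7, 4/7) and [KLU]:[UXD] = 30/161 as required.

r = 2/5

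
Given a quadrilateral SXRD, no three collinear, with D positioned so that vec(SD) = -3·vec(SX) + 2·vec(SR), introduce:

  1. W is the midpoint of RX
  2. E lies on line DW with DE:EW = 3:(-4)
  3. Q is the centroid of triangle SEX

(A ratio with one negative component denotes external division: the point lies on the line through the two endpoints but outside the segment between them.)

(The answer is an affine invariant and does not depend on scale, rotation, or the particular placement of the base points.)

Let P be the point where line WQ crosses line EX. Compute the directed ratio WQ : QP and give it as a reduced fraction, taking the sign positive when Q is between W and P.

WQ:QP = -37/13

Work in coordinates with S = (0, 0), X = (1, 0), R = (0, 1), D = (-3, 2).
1. W is the midpoint of RX ⇒ W = (1/2, 1/2)
2. E lies on line DW with DE:EW = 3:(-4) ⇒ E = (-27/2, 13/2)
3. Q is the centroid of triangle SEX ⇒ Q = (-25/6, 13/6)
line WQ meets EX at P = (-187/74, 117/74)
Q = W + t·(P−W) with t = 37/24, so WQ:QP = 37/24:-13/24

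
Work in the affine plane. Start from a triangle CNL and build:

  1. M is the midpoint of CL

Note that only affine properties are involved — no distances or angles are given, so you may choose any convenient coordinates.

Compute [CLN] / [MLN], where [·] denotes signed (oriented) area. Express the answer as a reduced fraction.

Assign C = (0, 0), N = (1, 0), L = (0, 1) — the answer is frame-independent, so this choice is without loss of generality.
1. M is the midpoint of CL ⇒ M = (0, 1/2)
2·[CLN] = -1, 2·[MLN] = -1/2
[CLN]:[MLN] = -1:-1/2 = 2

[CLN]:[MLN] = 2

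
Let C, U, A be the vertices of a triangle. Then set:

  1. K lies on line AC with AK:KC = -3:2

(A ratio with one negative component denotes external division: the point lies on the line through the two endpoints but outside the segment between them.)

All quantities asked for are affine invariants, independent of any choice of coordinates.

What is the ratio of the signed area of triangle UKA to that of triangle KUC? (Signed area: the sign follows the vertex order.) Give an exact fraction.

[UKA]:[KUC] = -3/2

Set C = (0, 0), U = (1, 0), A = (0, 1); any affine frame gives the same invariant.
1. K lies on line AC with AK:KC = -3:2 ⇒ K = (0, -2)
2·[UKA] = -3, 2·[KUC] = 2
[UKA]:[KUC] = -3:2 = -3/2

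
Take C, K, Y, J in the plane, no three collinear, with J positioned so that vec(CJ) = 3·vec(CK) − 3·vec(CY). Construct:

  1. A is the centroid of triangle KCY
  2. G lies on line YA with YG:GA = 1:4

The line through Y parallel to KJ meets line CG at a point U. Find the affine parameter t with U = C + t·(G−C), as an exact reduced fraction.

t = 30/29

Assign C = (0, 0), K = (1, 0), Y = (0, 1), J = (3, -3) — the answer is frame-independent, so this choice is without loss of generality.
1. A is the centroid of triangle KCY ⇒ A = (1/3, 1/3)
2. G lies on line YA with YG:GA = 1:4 ⇒ G = (1/15, 13/15)
through Y parallel to KJ: direction (2, -3); meets CG at U = (2/29, 26/29)
U = C + t·(G−C) with t = 30/29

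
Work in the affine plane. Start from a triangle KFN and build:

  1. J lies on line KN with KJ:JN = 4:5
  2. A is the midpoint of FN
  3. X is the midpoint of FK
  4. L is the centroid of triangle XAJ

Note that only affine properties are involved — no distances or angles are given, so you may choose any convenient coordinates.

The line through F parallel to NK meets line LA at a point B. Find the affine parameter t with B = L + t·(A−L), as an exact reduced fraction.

t = 4

Choose coordinates K = (0, 0), F = (1, 0), N = (0, 1).
1. J lies on line KN with KJ:JN = 4:5 ⇒ J = (0, 4/9)
2. A is the midpoint of FN ⇒ A = (1/2, 1/2)
3. X is the midpoint of FK ⇒ X = (1/2, 0)
4. L is the centroid of triangle XAJ ⇒ L = (1/3, 17/54)
through F parallel to NK: direction (0, -1); meets LA at B = (1, 19/18)
B = L + t·(A−L) with t = 4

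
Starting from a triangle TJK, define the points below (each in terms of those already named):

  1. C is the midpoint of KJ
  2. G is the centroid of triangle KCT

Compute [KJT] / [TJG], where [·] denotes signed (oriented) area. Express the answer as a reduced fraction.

[KJT]:[TJG] = -2

Set T = (0, 0), J = (1, 0), K = (0, 1); any affine frame gives the same invariant.
1. C is the midpoint of KJ ⇒ C = (1/2, 1/2)
2. G is the centroid of triangle KCT ⇒ G = (1/6, 1/2)
2·[KJT] = -1, 2·[TJG] = 1/2
[KJT]:[TJG] = -1:1/2 = -2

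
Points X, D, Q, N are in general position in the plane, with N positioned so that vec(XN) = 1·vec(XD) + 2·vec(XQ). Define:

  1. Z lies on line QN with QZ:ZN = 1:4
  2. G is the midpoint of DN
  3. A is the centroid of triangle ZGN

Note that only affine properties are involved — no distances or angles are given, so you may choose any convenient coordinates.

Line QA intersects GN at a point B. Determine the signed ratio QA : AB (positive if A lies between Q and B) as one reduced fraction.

QA:AB = 11/4

Choose coordinates X = (0, 0), D = (1, 0), Q = (0, 1), N = (1, 2).
1. Z lies on line QN with QZ:ZN = 1:4 ⇒ Z = (1/5, 6/5)
2. G is the midpoint of DN ⇒ G = (1, 1)
3. A is the centroid of triangle ZGN ⇒ A = (11/15, 7/5)
line QA meets GN at B = (1, 17/11)
A = Q + t·(B−Q) with t = 11/15, so QA:AB = 11/15:4/15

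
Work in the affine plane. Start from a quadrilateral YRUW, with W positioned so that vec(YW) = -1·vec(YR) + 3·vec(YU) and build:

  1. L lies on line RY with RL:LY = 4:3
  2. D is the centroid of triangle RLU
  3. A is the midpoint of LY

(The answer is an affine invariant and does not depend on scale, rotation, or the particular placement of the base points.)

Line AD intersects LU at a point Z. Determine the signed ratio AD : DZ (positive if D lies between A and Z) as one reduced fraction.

Choose coordinates Y = (0, 0), R = (1, 0), U = (0, 1), W = (-1, 3).
1. L lies on line RY with RL:LY = 4:3 ⇒ L = (3/7, 0)
2. D is the centroid of triangle RLU ⇒ D = (10/21, 1/3)
3. A is the midpoint of LY ⇒ A = (3/14, 0)
line AD meets LU at Z = (6/17, 3/17)
D = A + t·(Z−A) with t = 17/9, so AD:DZ = 17/9:-8/9

AD:DZ = -17/8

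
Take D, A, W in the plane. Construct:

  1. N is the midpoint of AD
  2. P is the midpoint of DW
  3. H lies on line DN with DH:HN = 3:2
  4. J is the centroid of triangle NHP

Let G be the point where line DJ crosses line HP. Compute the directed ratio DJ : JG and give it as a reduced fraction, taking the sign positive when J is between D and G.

DJ:JG = -11/2

Work in coordinates with D = (0, 0), A = (1, 0), W = (0, 1).
1. N is the midpoint of AD ⇒ N = (1/2, 0)
2. P is the midpoint of DW ⇒ P = (0, 1/2)
3. H lies on line DN with DH:HN = 3:2 ⇒ H = (3/10, 0)
4. J is the centroid of triangle NHP ⇒ J = (4/15, 1/6)
line DJ meets HP at G = (12/55, 3/22)
J = D + t·(G−D) with t = 11/9, so DJ:JG = 11/9:-2/9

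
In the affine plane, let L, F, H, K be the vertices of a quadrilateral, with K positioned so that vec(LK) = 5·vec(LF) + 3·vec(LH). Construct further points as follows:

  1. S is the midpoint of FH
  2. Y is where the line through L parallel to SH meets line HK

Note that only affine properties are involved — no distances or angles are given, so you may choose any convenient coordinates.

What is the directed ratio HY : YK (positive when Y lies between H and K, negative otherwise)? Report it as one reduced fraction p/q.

Work in coordinates with L = (0, 0), F = (1, 0), H = (0, 1), K = (5, 3).
1. S is the midpoint of FH ⇒ S = (1/2, 1/2)
2. Y is where the line through L parallel to SH meets line HK ⇒ Y = (-5/7, 5/7)
Y = H + t·(K−H) with t = -1/7, so HY:YK = t:(1−t) = -1/7:8/7

HY:YK = -1/8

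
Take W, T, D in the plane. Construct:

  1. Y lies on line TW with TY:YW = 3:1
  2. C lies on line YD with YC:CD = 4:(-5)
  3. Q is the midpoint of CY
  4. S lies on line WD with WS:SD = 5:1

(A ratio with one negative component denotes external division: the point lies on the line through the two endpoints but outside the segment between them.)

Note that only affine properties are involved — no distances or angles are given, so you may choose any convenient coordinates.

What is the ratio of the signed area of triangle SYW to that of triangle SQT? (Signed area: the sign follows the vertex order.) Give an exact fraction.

Work in coordinates with W = (0, 0), T = (1, 0), D = (0, 1).
1. Y lies on line TW with TY:YW = 3:1 ⇒ Y = (1/4, 0)
2. C lies on line YD with YC:CD = 4:(-5) ⇒ C = (5/4, -4)
3. Q is the midpoint of CY ⇒ Q = (3/4, -2)
4. S lies on line WD with WS:SD = 5:1 ⇒ S = (0, 5/6)
2·[SYW] = -5/24, 2·[SQT] = 53/24
[SYW]:[SQT] = -5/24:53/24 = -5/53

[SYW]:[SQT] = -5/53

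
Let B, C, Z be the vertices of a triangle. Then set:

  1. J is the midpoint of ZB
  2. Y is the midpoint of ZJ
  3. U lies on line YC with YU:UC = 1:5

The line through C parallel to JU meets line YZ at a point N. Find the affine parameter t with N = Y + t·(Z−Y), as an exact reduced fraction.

Work in coordinates with B = (0, 0), C = (1, 0), Z = (0, 1).
1. J is the midpoint of ZB ⇒ J = (0, 1/2)
2. Y is the midpoint of ZJ ⇒ Y = (0, 3/4)
3. U lies on line YC with YU:UC = 1:5 ⇒ U = (1/6, 5/8)
through C parallel to JU: direction (1/6, 1/8); meets YZ at N = (0, -3/4)
N = Y + t·(Z−Y) with t = -6

t = -6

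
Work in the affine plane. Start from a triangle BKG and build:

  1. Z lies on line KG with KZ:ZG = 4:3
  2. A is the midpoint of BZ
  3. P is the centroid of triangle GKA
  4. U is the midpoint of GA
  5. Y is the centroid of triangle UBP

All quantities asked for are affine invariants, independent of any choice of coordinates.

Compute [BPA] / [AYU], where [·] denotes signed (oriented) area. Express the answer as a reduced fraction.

Work in coordinates with B = (0, 0), K = (1, 0), G = (0, 1).
1. Z lies on line KG with KZ:ZG = 4:3 ⇒ Z = (3/7, 4/7)
2. A is the midpoint of BZ ⇒ A = (3/14, 2/7)
3. P is the centroid of triangle GKA ⇒ P = (17/42, 3/7)
4. U is the midpoint of GA ⇒ U = (3/28, 9/14)
5. Y is the centroid of triangle UBP ⇒ Y = (43/252, 5/14)
2·[BPA] = 1/42, 2·[AYU] = -1/126
[BPA]:[AYU] = 1/42:-1/126 = -3

[BPA]:[AYU] = -3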